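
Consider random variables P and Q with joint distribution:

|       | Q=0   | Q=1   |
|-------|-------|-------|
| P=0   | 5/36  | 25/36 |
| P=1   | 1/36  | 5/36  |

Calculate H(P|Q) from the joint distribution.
Marginal P(Q) (column sums):
  P(Q=0) = 5/36 + 1/36 = 1/6
  P(Q=1) = 25/36 + 5/36 = 5/6

H(P|Q) = -Σ P(P,Q)·log₂ P(P|Q), where P(P|Q) = P(P,Q) / P(Q)
  (P=0,Q=0): P(P|Q) = (5/36)/(1/6) = 5/6;  -(5/36)·log₂(5/6) = 0.0365
  (P=0,Q=1): P(P|Q) = (25/36)/(5/6) = 5/6;  -(25/36)·log₂(5/6) = 0.1827
  (P=1,Q=0): P(P|Q) = (1/36)/(1/6) = 1/6;  -(1/36)·log₂(1/6) = 0.0718
  (P=1,Q=1): P(P|Q) = (5/36)/(5/6) = 1/6;  -(5/36)·log₂(1/6) = 0.3590
H(P|Q) = 0.0365 + 0.1827 + 0.0718 + 0.3590
  = 0.6500 bits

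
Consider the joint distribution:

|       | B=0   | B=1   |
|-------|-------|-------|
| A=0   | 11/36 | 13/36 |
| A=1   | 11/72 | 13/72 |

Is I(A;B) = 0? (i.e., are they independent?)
Marginal P(A) (row sums):
  P(A=0) = 11/36 + 13/36 = 2/3
  P(A=1) = 11/72 + 13/72 = 1/3
Marginal P(B) (column sums):
  P(B=0) = 11/36 + 11/72 = 11/24
  P(B=1) = 13/36 + 13/72 = 13/24

A and B are independent iff P(A=i,B=j) = P(A=i)·P(B=j) for every cell.
  P(A=0)·P(B=0) = 2/3 × 11/24 = 11/36 = P(A=0,B=0) ✓
  P(A=0)·P(B=1) = 2/3 × 13/24 = 13/36 = P(A=0,B=1) ✓
  P(A=1)·P(B=0) = 1/3 × 11/24 = 11/72 = P(A=1,B=0) ✓
  P(A=1)·P(B=1) = 1/3 × 13/24 = 13/72 = P(A=1,B=1) ✓

Yes, A and B are independent: every cell factors, so I(A;B) = 0 bits.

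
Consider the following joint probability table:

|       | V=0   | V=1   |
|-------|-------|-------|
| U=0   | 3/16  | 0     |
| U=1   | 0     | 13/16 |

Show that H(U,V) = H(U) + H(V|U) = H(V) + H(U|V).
Marginal P(U) (row sums):
  P(U=0) = 3/16 + 0 = 3/16
  P(U=1) = 0 + 13/16 = 13/16
Marginal P(V) (column sums):
  P(V=0) = 3/16 + 0 = 3/16
  P(V=1) = 0 + 13/16 = 13/16

Decomposition 1: H(U) + H(V|U)
H(U) = -[(3/16)·log₂(3/16) + (13/16)·log₂(13/16)]
  = 0.4528 + 0.2434
  = 0.6962 bits
H(V|U) = -Σ P(U,V)·log₂ P(V|U), where P(V|U) = P(U,V) / P(U)
  (cells with P(U,V) = 0 contribute 0)
  (U=0,V=0): P(V|U) = (3/16)/(3/16) = 1;  -(3/16)·log₂(1) = 0.0000
  (U=1,V=1): P(V|U) = (13/16)/(13/16) = 1;  -(13/16)·log₂(1) = 0.0000
H(V|U) = 0.0000 + 0.0000
  = 0.0000 bits
H(U) + H(V|U) = 0.6962 + 0.0000 = 0.6962 bits

Decomposition 2: H(V) + H(U|V)
H(V) = -[(3/16)·log₂(3/16) + (13/16)·log₂(13/16)]
  = 0.4528 + 0.2434
  = 0.6962 bits
H(U|V) = -Σ P(U,V)·log₂ P(U|V), where P(U|V) = P(U,V) / P(V)
  (cells with P(U,V) = 0 contribute 0)
  (U=0,V=0): P(U|V) = (3/16)/(3/16) = 1;  -(3/16)·log₂(1) = 0.0000
  (U=1,V=1): P(U|V) = (13/16)/(13/16) = 1;  -(13/16)·log₂(1) = 0.0000
H(U|V) = 0.0000 + 0.0000
  = 0.0000 bits
H(V) + H(U|V) = 0.6962 + 0.0000 = 0.6962 bits

Direct computation of the joint entropy:
H(U,V) = -[(3/16)·log₂(3/16) + (13/16)·log₂(13/16)]
  = 0.4528 + 0.2434
  = 0.6962 bits

All three agree: H(U,V) = 0.6962 bits ✓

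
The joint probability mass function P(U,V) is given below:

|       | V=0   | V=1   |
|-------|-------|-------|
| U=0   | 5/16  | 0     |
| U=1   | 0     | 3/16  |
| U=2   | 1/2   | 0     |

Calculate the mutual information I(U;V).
Marginal P(U) (row sums):
  P(U=0) = 5/16 + 0 = 5/16
  P(U=1) = 0 + 3/16 = 3/16
  P(U=2) = 1/2 + 0 = 1/2
Marginal P(V) (column sums):
  P(V=0) = 5/16 + 0 + 1/2 = 13/16
  P(V=1) = 0 + 3/16 + 0 = 3/16

H(U) = -[(5/16)·log₂(5/16) + (3/16)·log₂(3/16) + (1/2)·log₂(1/2)]
  = 0.5244 + 0.4528 + 0.5000
  = 1.4772 bits
H(V) = -[(13/16)·log₂(13/16) + (3/16)·log₂(3/16)]
  = 0.2434 + 0.4528
  = 0.6962 bits
H(U,V) = -[(5/16)·log₂(5/16) + (3/16)·log₂(3/16) + (1/2)·log₂(1/2)]
  = 0.5244 + 0.4528 + 0.5000
  = 1.4772 bits

I(U;V) = H(U) + H(V) - H(U,V)
  = 1.4772 + 0.6962 - 1.4772
  = 0.6962 bits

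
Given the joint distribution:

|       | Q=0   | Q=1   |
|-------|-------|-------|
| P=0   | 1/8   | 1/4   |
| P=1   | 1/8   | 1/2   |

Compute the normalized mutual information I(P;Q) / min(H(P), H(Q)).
Marginal P(P) (row sums):
  P(P=0) = 1/8 + 1/4 = 3/8
  P(P=1) = 1/8 + 1/2 = 5/8
Marginal P(Q) (column sums):
  P(Q=0) = 1/8 + 1/8 = 1/4
  P(Q=1) = 1/4 + 1/2 = 3/4

H(P) = -[(3/8)·log₂(3/8) + (5/8)·log₂(5/8)]
  = 0.5306 + 0.4238
  = 0.9544 bits
H(Q) = -[(1/4)·log₂(1/4) + (3/4)·log₂(3/4)]
  = 0.5000 + 0.3113
  = 0.8113 bits
H(P,Q) = -[(1/8)·log₂(1/8) + (1/4)·log₂(1/4) + (1/8)·log₂(1/8) + (1/2)·log₂(1/2)]
  = 0.3750 + 0.5000 + 0.3750 + 0.5000
  = 1.7500 bits

I(P;Q) = H(P) + H(Q) - H(P,Q)
  = 0.9544 + 0.8113 - 1.7500
  = 0.0157 bits

min(H(P), H(Q)) = min(0.9544, 0.8113) = 0.8113 bits
Normalized MI = 0.0157 / 0.8113 = 0.0194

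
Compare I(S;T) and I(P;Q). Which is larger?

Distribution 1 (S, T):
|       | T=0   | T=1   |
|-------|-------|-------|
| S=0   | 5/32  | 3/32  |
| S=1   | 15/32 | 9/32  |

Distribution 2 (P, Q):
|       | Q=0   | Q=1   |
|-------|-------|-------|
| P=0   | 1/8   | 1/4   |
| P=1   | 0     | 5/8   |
Distribution 1 (S, T):
Marginal P(S) (row sums):
  P(S=0) = 5/32 + 3/32 = 1/4
  P(S=1) = 15/32 + 9/32 = 3/4
Marginal P(T) (column sums):
  P(T=0) = 5/32 + 15/32 = 5/8
  P(T=1) = 3/32 + 9/32 = 3/8

H(S) = -[(1/4)·log₂(1/4) + (3/4)·log₂(3/4)]
  = 0.5000 + 0.3113
  = 0.8113 bits
H(T) = -[(5/8)·log₂(5/8) + (3/8)·log₂(3/8)]
  = 0.4238 + 0.5306
  = 0.9544 bits
H(S,T) = -[(5/32)·log₂(5/32) + (3/32)·log₂(3/32) + (15/32)·log₂(15/32) + (9/32)·log₂(9/32)]
  = 0.4184 + 0.3202 + 0.5124 + 0.5147
  = 1.7657 bits

I(S;T) = H(S) + H(T) - H(S,T)
  = 0.8113 + 0.9544 - 1.7657
  = 0.0000 bits

Distribution 2 (P, Q):
Marginal P(P) (row sums):
  P(P=0) = 1/8 + 1/4 = 3/8
  P(P=1) = 0 + 5/8 = 5/8
Marginal P(Q) (column sums):
  P(Q=0) = 1/8 + 0 = 1/8
  P(Q=1) = 1/4 + 5/8 = 7/8

H(P) = -[(3/8)·log₂(3/8) + (5/8)·log₂(5/8)]
  = 0.5306 + 0.4238
  = 0.9544 bits
H(Q) = -[(1/8)·log₂(1/8) + (7/8)·log₂(7/8)]
  = 0.3750 + 0.1686
  = 0.5436 bits
H(P,Q) = -[(1/8)·log₂(1/8) + (1/4)·log₂(1/4) + (5/8)·log₂(5/8)]
  = 0.3750 + 0.5000 + 0.4238
  = 1.2988 bits

I(P;Q) = H(P) + H(Q) - H(P,Q)
  = 0.9544 + 0.5436 - 1.2988
  = 0.1992 bits

I(P;Q) = 0.1992 bits > I(S;T) = 0.0000 bits, so (P, Q) has the higher mutual information (stronger dependence).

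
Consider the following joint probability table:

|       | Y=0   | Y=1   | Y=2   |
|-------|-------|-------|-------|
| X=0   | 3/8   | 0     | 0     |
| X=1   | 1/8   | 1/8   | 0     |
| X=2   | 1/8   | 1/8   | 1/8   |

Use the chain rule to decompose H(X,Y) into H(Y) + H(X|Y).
By the chain rule: H(X,Y) = H(Y) + H(X|Y)

Marginal P(Y) (column sums):
  P(Y=0) = 3/8 + 1/8 + 1/8 = 5/8
  P(Y=1) = 0 + 1/8 + 1/8 = 1/4
  P(Y=2) = 0 + 0 + 1/8 = 1/8
H(Y) = -[(5/8)·log₂(5/8) + (1/4)·log₂(1/4) + (1/8)·log₂(1/8)]
  = 0.4238 + 0.5000 + 0.3750
  = 1.2988 bits
H(X|Y) = -Σ P(X,Y)·log₂ P(X|Y), where P(X|Y) = P(X,Y) / P(Y)
  (cells with P(X,Y) = 0 contribute 0)
  (X=0,Y=0): P(X|Y) = (3/8)/(5/8) = 3/5;  -(3/8)·log₂(3/5) = 0.2764
  (X=1,Y=0): P(X|Y) = (1/8)/(5/8) = 1/5;  -(1/8)·log₂(1/5) = 0.2902
  (X=1,Y=1): P(X|Y) = (1/8)/(1/4) = 1/2;  -(1/8)·log₂(1/2) = 0.1250
  (X=2,Y=0): P(X|Y) = (1/8)/(5/8) = 1/5;  -(1/8)·log₂(1/5) = 0.2902
  (X=2,Y=1): P(X|Y) = (1/8)/(1/4) = 1/2;  -(1/8)·log₂(1/2) = 0.1250
  (X=2,Y=2): P(X|Y) = (1/8)/(1/8) = 1;  -(1/8)·log₂(1) = 0.0000
H(X|Y) = 0.2764 + 0.2902 + 0.1250 + 0.2902 + 0.1250 + 0.0000
  = 1.1068 bits

H(X,Y) = H(Y) + H(X|Y) = 1.2988 + 1.1068 = 2.4056 bits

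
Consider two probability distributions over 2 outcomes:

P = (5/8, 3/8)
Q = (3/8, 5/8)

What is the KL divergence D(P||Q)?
D(P||Q) = Σ P(i) log₂(P(i)/Q(i))
  i=0: (5/8) × log₂((5/8)/(3/8)) = (5/8) × log₂(5/3) = 0.4606
  i=1: (3/8) × log₂((3/8)/(5/8)) = (3/8) × log₂(3/5) = -0.2764
D(P||Q) = 0.4606 - 0.2764
  = 0.1842 bits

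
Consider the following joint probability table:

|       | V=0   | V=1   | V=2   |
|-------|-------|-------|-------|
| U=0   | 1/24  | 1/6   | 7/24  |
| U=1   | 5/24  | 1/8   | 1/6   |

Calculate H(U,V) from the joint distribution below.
H(U,V) = -Σ P(U,V) log₂ P(U,V), summed over the non-zero cells:
H(U,V) = -[(1/24)·log₂(1/24) + (1/6)·log₂(1/6) + (7/24)·log₂(7/24) + (5/24)·log₂(5/24) + (1/8)·log₂(1/8) + (1/6)·log₂(1/6)]
  = 0.1910 + 0.4308 + 0.5185 + 0.4715 + 0.3750 + 0.4308
  = 2.4176 bits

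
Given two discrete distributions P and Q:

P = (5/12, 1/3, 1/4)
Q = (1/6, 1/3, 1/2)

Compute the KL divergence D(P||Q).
D(P||Q) = Σ P(i) log₂(P(i)/Q(i))
  i=0: (5/12) × log₂((5/12)/(1/6)) = (5/12) × log₂(5/2) = 0.5508
  i=1: (1/3) × log₂((1/3)/(1/3)) = (1/3) × log₂(1) = 0.0000
  i=2: (1/4) × log₂((1/4)/(1/2)) = (1/4) × log₂(1/2) = -0.2500
D(P||Q) = 0.5508 + 0.0000 - 0.2500
  = 0.3008 bits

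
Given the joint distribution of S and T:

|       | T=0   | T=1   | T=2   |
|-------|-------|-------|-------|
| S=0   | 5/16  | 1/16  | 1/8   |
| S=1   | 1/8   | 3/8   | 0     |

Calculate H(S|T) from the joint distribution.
Marginal P(T) (column sums):
  P(T=0) = 5/16 + 1/8 = 7/16
  P(T=1) = 1/16 + 3/8 = 7/16
  P(T=2) = 1/8 + 0 = 1/8

H(S|T) = -Σ P(S,T)·log₂ P(S|T), where P(S|T) = P(S,T) / P(T)
  (cells with P(S,T) = 0 contribute 0)
  (S=0,T=0): P(S|T) = (5/16)/(7/16) = 5/7;  -(5/16)·log₂(5/7) = 0.1517
  (S=0,T=1): P(S|T) = (1/16)/(7/16) = 1/7;  -(1/16)·log₂(1/7) = 0.1755
  (S=0,T=2): P(S|T) = (1/8)/(1/8) = 1;  -(1/8)·log₂(1) = 0.0000
  (S=1,T=0): P(S|T) = (1/8)/(7/16) = 2/7;  -(1/8)·log₂(2/7) = 0.2259
  (S=1,T=1): P(S|T) = (3/8)/(7/16) = 6/7;  -(3/8)·log₂(6/7) = 0.0834
H(S|T) = 0.1517 + 0.1755 + 0.0000 + 0.2259 + 0.0834
  = 0.6365 bits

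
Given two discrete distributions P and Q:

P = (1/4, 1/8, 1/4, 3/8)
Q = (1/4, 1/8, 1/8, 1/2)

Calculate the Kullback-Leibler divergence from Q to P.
D(P||Q) = Σ P(i) log₂(P(i)/Q(i))
  i=0: (1/4) × log₂((1/4)/(1/4)) = (1/4) × log₂(1) = 0.0000
  i=1: (1/8) × log₂((1/8)/(1/8)) = (1/8) × log₂(1) = 0.0000
  i=2: (1/4) × log₂((1/4)/(1/8)) = (1/4) × log₂(2) = 0.2500
  i=3: (3/8) × log₂((3/8)/(1/2)) = (3/8) × log₂(3/4) = -0.1556
D(P||Q) = 0.0000 + 0.0000 + 0.2500 - 0.1556
  = 0.0944 bits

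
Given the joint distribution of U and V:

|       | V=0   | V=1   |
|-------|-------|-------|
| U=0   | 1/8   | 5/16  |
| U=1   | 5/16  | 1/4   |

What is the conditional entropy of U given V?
Marginal P(V) (column sums):
  P(V=0) = 1/8 + 5/16 = 7/16
  P(V=1) = 5/16 + 1/4 = 9/16

H(U|V) = -Σ P(U,V)·log₂ P(U|V), where P(U|V) = P(U,V) / P(V)
  (U=0,V=0): P(U|V) = (1/8)/(7/16) = 2/7;  -(1/8)·log₂(2/7) = 0.2259
  (U=0,V=1): P(U|V) = (5/16)/(9/16) = 5/9;  -(5/16)·log₂(5/9) = 0.2650
  (U=1,V=0): P(U|V) = (5/16)/(7/16) = 5/7;  -(5/16)·log₂(5/7) = 0.1517
  (U=1,V=1): P(U|V) = (1/4)/(9/16) = 4/9;  -(1/4)·log₂(4/9) = 0.2925
H(U|V) = 0.2259 + 0.2650 + 0.1517 + 0.2925
  = 0.9351 bits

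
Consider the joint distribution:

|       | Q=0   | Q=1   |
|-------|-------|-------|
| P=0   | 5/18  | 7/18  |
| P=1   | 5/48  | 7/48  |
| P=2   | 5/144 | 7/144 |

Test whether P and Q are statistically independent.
Marginal P(P) (row sums):
  P(P=0) = 5/18 + 7/18 = 2/3
  P(P=1) = 5/48 + 7/48 = 1/4
  P(P=2) = 5/144 + 7/144 = 1/12
Marginal P(Q) (column sums):
  P(Q=0) = 5/18 + 5/48 + 5/144 = 5/12
  P(Q=1) = 7/18 + 7/48 + 7/144 = 7/12

P and Q are independent iff P(P=i,Q=j) = P(P=i)·P(Q=j) for every cell.
  P(P=0)·P(Q=0) = 2/3 × 5/12 = 5/18 = P(P=0,Q=0) ✓
  P(P=0)·P(Q=1) = 2/3 × 7/12 = 7/18 = P(P=0,Q=1) ✓
  P(P=1)·P(Q=0) = 1/4 × 5/12 = 5/48 = P(P=1,Q=0) ✓
  P(P=1)·P(Q=1) = 1/4 × 7/12 = 7/48 = P(P=1,Q=1) ✓
  P(P=2)·P(Q=0) = 1/12 × 5/12 = 5/144 = P(P=2,Q=0) ✓
  P(P=2)·P(Q=1) = 1/12 × 7/12 = 7/144 = P(P=2,Q=1) ✓

Yes, P and Q are independent: every cell factors, so I(P;Q) = 0 bits.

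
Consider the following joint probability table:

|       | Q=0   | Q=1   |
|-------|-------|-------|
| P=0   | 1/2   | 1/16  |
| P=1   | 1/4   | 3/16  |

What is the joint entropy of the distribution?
H(P,Q) = -Σ P(P,Q) log₂ P(P,Q), summed over the non-zero cells:
H(P,Q) = -[(1/2)·log₂(1/2) + (1/16)·log₂(1/16) + (1/4)·log₂(1/4) + (3/16)·log₂(3/16)]
  = 0.5000 + 0.2500 + 0.5000 + 0.4528
  = 1.7028 bits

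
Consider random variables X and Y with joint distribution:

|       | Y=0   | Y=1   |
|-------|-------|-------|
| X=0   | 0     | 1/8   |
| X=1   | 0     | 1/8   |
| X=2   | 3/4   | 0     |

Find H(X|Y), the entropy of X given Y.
Marginal P(Y) (column sums):
  P(Y=0) = 0 + 0 + 3/4 = 3/4
  P(Y=1) = 1/8 + 1/8 + 0 = 1/4

H(X|Y) = -Σ P(X,Y)·log₂ P(X|Y), where P(X|Y) = P(X,Y) / P(Y)
  (cells with P(X,Y) = 0 contribute 0)
  (X=0,Y=1): P(X|Y) = (1/8)/(1/4) = 1/2;  -(1/8)·log₂(1/2) = 0.1250
  (X=1,Y=1): P(X|Y) = (1/8)/(1/4) = 1/2;  -(1/8)·log₂(1/2) = 0.1250
  (X=2,Y=0): P(X|Y) = (3/4)/(3/4) = 1;  -(3/4)·log₂(1) = 0.0000
H(X|Y) = 0.1250 + 0.1250 + 0.0000
  = 0.2500 bits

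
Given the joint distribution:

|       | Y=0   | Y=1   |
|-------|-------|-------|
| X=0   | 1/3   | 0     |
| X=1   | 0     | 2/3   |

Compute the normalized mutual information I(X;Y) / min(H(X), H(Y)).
Marginal P(X) (row sums):
  P(X=0) = 1/3 + 0 = 1/3
  P(X=1) = 0 + 2/3 = 2/3
Marginal P(Y) (column sums):
  P(Y=0) = 1/3 + 0 = 1/3
  P(Y=1) = 0 + 2/3 = 2/3

H(X) = -[(1/3)·log₂(1/3) + (2/3)·log₂(2/3)]
  = 0.5283 + 0.3900
  = 0.9183 bits
H(Y) = -[(1/3)·log₂(1/3) + (2/3)·log₂(2/3)]
  = 0.5283 + 0.3900
  = 0.9183 bits
H(X,Y) = -[(1/3)·log₂(1/3) + (2/3)·log₂(2/3)]
  = 0.5283 + 0.3900
  = 0.9183 bits

I(X;Y) = H(X) + H(Y) - H(X,Y)
  = 0.9183 + 0.9183 - 0.9183
  = 0.9183 bits

min(H(X), H(Y)) = min(0.9183, 0.9183) = 0.9183 bits
Normalized MI = 0.9183 / 0.9183 = 1.0000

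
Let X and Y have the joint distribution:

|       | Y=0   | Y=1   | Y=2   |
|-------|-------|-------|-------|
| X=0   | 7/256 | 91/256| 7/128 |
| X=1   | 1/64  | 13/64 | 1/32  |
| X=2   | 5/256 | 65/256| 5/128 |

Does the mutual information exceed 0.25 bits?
Marginal P(X) (row sums):
  P(X=0) = 7/256 + 91/256 + 7/128 = 7/16
  P(X=1) = 1/64 + 13/64 + 1/32 = 1/4
  P(X=2) = 5/256 + 65/256 + 5/128 = 5/16
Marginal P(Y) (column sums):
  P(Y=0) = 7/256 + 1/64 + 5/256 = 1/16
  P(Y=1) = 91/256 + 13/64 + 65/256 = 13/16
  P(Y=2) = 7/128 + 1/32 + 5/128 = 1/8

H(X) = -[(7/16)·log₂(7/16) + (1/4)·log₂(1/4) + (5/16)·log₂(5/16)]
  = 0.5218 + 0.5000 + 0.5244
  = 1.5462 bits
H(Y) = -[(1/16)·log₂(1/16) + (13/16)·log₂(13/16) + (1/8)·log₂(1/8)]
  = 0.2500 + 0.2434 + 0.3750
  = 0.8684 bits
H(X,Y) = -[(7/256)·log₂(7/256) + (91/256)·log₂(91/256) + (7/128)·log₂(7/128) + (1/64)·log₂(1/64) + (13/64)·log₂(13/64) + (1/32)·log₂(1/32) + (5/256)·log₂(5/256) + (65/256)·log₂(65/256) + (5/128)·log₂(5/128)]
  = 0.1420 + 0.5304 + 0.2293 + 0.0938 + 0.4671 + 0.1563 + 0.1109 + 0.5021 + 0.1827
  = 2.4146 bits

I(X;Y) = H(X) + H(Y) - H(X,Y)
  = 1.5462 + 0.8684 - 2.4146
  = 0.0000 bits

No. I(X;Y) = 0.0000 bits, which is ≤ 0.25 bits.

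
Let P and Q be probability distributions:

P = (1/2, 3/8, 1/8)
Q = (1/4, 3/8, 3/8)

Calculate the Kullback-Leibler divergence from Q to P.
D(P||Q) = Σ P(i) log₂(P(i)/Q(i))
  i=0: (1/2) × log₂((1/2)/(1/4)) = (1/2) × log₂(2) = 0.5000
  i=1: (3/8) × log₂((3/8)/(3/8)) = (3/8) × log₂(1) = 0.0000
  i=2: (1/8) × log₂((1/8)/(3/8)) = (1/8) × log₂(1/3) = -0.1981
D(P||Q) = 0.5000 + 0.0000 - 0.1981
  = 0.3019 bits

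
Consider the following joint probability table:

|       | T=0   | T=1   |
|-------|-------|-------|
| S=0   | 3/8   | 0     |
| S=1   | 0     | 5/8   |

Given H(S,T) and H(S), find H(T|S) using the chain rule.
From the chain rule: H(S,T) = H(S) + H(T|S)
Therefore: H(T|S) = H(S,T) - H(S)

H(S,T) = -[(3/8)·log₂(3/8) + (5/8)·log₂(5/8)]
  = 0.5306 + 0.4238
  = 0.9544 bits
Marginal P(S) (row sums):
  P(S=0) = 3/8 + 0 = 3/8
  P(S=1) = 0 + 5/8 = 5/8
H(S) = -[(3/8)·log₂(3/8) + (5/8)·log₂(5/8)]
  = 0.5306 + 0.4238
  = 0.9544 bits

H(T|S) = 0.9544 - 0.9544 = 0.0000 bits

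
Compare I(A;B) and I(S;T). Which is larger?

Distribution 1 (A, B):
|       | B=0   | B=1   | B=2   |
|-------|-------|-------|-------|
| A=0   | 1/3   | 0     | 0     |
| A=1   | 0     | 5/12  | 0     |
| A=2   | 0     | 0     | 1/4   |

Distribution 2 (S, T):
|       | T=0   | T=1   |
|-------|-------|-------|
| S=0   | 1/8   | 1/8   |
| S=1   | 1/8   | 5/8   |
Distribution 1 (A, B):
Marginal P(A) (row sums):
  P(A=0) = 1/3 + 0 + 0 = 1/3
  P(A=1) = 0 + 5/12 + 0 = 5/12
  P(A=2) = 0 + 0 + 1/4 = 1/4
Marginal P(B) (column sums):
  P(B=0) = 1/3 + 0 + 0 = 1/3
  P(B=1) = 0 + 5/12 + 0 = 5/12
  P(B=2) = 0 + 0 + 1/4 = 1/4

H(A) = -[(1/3)·log₂(1/3) + (5/12)·log₂(5/12) + (1/4)·log₂(1/4)]
  = 0.5283 + 0.5263 + 0.5000
  = 1.5546 bits
H(B) = -[(1/3)·log₂(1/3) + (5/12)·log₂(5/12) + (1/4)·log₂(1/4)]
  = 0.5283 + 0.5263 + 0.5000
  = 1.5546 bits
H(A,B) = -[(1/3)·log₂(1/3) + (5/12)·log₂(5/12) + (1/4)·log₂(1/4)]
  = 0.5283 + 0.5263 + 0.5000
  = 1.5546 bits

I(A;B) = H(A) + H(B) - H(A,B)
  = 1.5546 + 1.5546 - 1.5546
  = 1.5546 bits

Distribution 2 (S, T):
Marginal P(S) (row sums):
  P(S=0) = 1/8 + 1/8 = 1/4
  P(S=1) = 1/8 + 5/8 = 3/4
Marginal P(T) (column sums):
  P(T=0) = 1/8 + 1/8 = 1/4
  P(T=1) = 1/8 + 5/8 = 3/4

H(S) = -[(1/4)·log₂(1/4) + (3/4)·log₂(3/4)]
  = 0.5000 + 0.3113
  = 0.8113 bits
H(T) = -[(1/4)·log₂(1/4) + (3/4)·log₂(3/4)]
  = 0.5000 + 0.3113
  = 0.8113 bits
H(S,T) = -[(1/8)·log₂(1/8) + (1/8)·log₂(1/8) + (1/8)·log₂(1/8) + (5/8)·log₂(5/8)]
  = 0.3750 + 0.3750 + 0.3750 + 0.4238
  = 1.5488 bits

I(S;T) = H(S) + H(T) - H(S,T)
  = 0.8113 + 0.8113 - 1.5488
  = 0.0738 bits

I(A;B) = 1.5546 bits > I(S;T) = 0.0738 bits, so (A, B) has the higher mutual information (stronger dependence).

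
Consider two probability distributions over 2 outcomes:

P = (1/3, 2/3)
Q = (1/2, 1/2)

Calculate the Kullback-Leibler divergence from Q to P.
D(P||Q) = Σ P(i) log₂(P(i)/Q(i))
  i=0: (1/3) × log₂((1/3)/(1/2)) = (1/3) × log₂(2/3) = -0.1950
  i=1: (2/3) × log₂((2/3)/(1/2)) = (2/3) × log₂(4/3) = 0.2767
D(P||Q) = -0.1950 + 0.2767
  = 0.0817 bits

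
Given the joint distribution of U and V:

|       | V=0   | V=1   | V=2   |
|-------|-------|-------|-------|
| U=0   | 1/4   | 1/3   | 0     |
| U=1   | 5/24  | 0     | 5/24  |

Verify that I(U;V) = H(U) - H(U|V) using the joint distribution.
Left side, from I(U;V) = H(U) + H(V) - H(U,V):
Marginal P(U) (row sums):
  P(U=0) = 1/4 + 1/3 + 0 = 7/12
  P(U=1) = 5/24 + 0 + 5/24 = 5/12
Marginal P(V) (column sums):
  P(V=0) = 1/4 + 5/24 = 11/24
  P(V=1) = 1/3 + 0 = 1/3
  P(V=2) = 0 + 5/24 = 5/24

H(U) = -[(7/12)·log₂(7/12) + (5/12)·log₂(5/12)]
  = 0.4536 + 0.5263
  = 0.9799 bits
H(V) = -[(11/24)·log₂(11/24) + (1/3)·log₂(1/3) + (5/24)·log₂(5/24)]
  = 0.5159 + 0.5283 + 0.4715
  = 1.5157 bits
H(U,V) = -[(1/4)·log₂(1/4) + (1/3)·log₂(1/3) + (5/24)·log₂(5/24) + (5/24)·log₂(5/24)]
  = 0.5000 + 0.5283 + 0.4715 + 0.4715
  = 1.9713 bits

I(U;V) = H(U) + H(V) - H(U,V)
  = 0.9799 + 1.5157 - 1.9713
  = 0.5243 bits

Right side, with H(U|V) computed directly from the conditional probabilities:
H(U|V) = -Σ P(U,V)·log₂ P(U|V), where P(U|V) = P(U,V) / P(V)
  (cells with P(U,V) = 0 contribute 0)
  (U=0,V=0): P(U|V) = (1/4)/(11/24) = 6/11;  -(1/4)·log₂(6/11) = 0.2186
  (U=0,V=1): P(U|V) = (1/3)/(1/3) = 1;  -(1/3)·log₂(1) = 0.0000
  (U=1,V=0): P(U|V) = (5/24)/(11/24) = 5/11;  -(5/24)·log₂(5/11) = 0.2370
  (U=1,V=2): P(U|V) = (5/24)/(5/24) = 1;  -(5/24)·log₂(1) = 0.0000
H(U|V) = 0.2186 + 0.0000 + 0.2370 + 0.0000
  = 0.4556 bits
H(U) - H(U|V) = 0.9799 - 0.4556 = 0.5243 bits

Both sides equal 0.5243 bits, so I(U;V) = H(U) - H(U|V) ✓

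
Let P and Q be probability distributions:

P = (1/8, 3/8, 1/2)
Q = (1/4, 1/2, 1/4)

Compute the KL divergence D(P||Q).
D(P||Q) = Σ P(i) log₂(P(i)/Q(i))
  i=0: (1/8) × log₂((1/8)/(1/4)) = (1/8) × log₂(1/2) = -0.1250
  i=1: (3/8) × log₂((3/8)/(1/2)) = (3/8) × log₂(3/4) = -0.1556
  i=2: (1/2) × log₂((1/2)/(1/4)) = (1/2) × log₂(2) = 0.5000
D(P||Q) = -0.1250 - 0.1556 + 0.5000
  = 0.2194 bits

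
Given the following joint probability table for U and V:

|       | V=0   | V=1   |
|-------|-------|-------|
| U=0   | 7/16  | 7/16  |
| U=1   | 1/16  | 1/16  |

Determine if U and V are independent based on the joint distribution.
Marginal P(U) (row sums):
  P(U=0) = 7/16 + 7/16 = 7/8
  P(U=1) = 1/16 + 1/16 = 1/8
Marginal P(V) (column sums):
  P(V=0) = 7/16 + 1/16 = 1/2
  P(V=1) = 7/16 + 1/16 = 1/2

U and V are independent iff P(U=i,V=j) = P(U=i)·P(V=j) for every cell.
  P(U=0)·P(V=0) = 7/8 × 1/2 = 7/16 = P(U=0,V=0) ✓
  P(U=0)·P(V=1) = 7/8 × 1/2 = 7/16 = P(U=0,V=1) ✓
  P(U=1)·P(V=0) = 1/8 × 1/2 = 1/16 = P(U=1,V=0) ✓
  P(U=1)·P(V=1) = 1/8 × 1/2 = 1/16 = P(U=1,V=1) ✓

Yes, U and V are independent: every cell factors, so I(U;V) = 0 bits.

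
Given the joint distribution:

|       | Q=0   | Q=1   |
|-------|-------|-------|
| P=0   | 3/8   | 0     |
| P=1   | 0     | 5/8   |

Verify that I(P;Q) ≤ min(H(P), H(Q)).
Marginal P(P) (row sums):
  P(P=0) = 3/8 + 0 = 3/8
  P(P=1) = 0 + 5/8 = 5/8
Marginal P(Q) (column sums):
  P(Q=0) = 3/8 + 0 = 3/8
  P(Q=1) = 0 + 5/8 = 5/8

H(P) = -[(3/8)·log₂(3/8) + (5/8)·log₂(5/8)]
  = 0.5306 + 0.4238
  = 0.9544 bits
H(Q) = -[(3/8)·log₂(3/8) + (5/8)·log₂(5/8)]
  = 0.5306 + 0.4238
  = 0.9544 bits
H(P,Q) = -[(3/8)·log₂(3/8) + (5/8)·log₂(5/8)]
  = 0.5306 + 0.4238
  = 0.9544 bits

I(P;Q) = H(P) + H(Q) - H(P,Q)
  = 0.9544 + 0.9544 - 0.9544
  = 0.9544 bits

min(H(P), H(Q)) = min(0.9544, 0.9544) = 0.9544 bits
Since 0.9544 ≤ 0.9544, the bound is satisfied ✓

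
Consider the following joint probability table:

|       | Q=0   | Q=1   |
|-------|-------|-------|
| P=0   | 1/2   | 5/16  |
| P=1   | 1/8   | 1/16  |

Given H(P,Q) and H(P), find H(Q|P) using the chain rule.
From the chain rule: H(P,Q) = H(P) + H(Q|P)
Therefore: H(Q|P) = H(P,Q) - H(P)

H(P,Q) = -[(1/2)·log₂(1/2) + (5/16)·log₂(5/16) + (1/8)·log₂(1/8) + (1/16)·log₂(1/16)]
  = 0.5000 + 0.5244 + 0.3750 + 0.2500
  = 1.6494 bits
Marginal P(P) (row sums):
  P(P=0) = 1/2 + 5/16 = 13/16
  P(P=1) = 1/8 + 1/16 = 3/16
H(P) = -[(13/16)·log₂(13/16) + (3/16)·log₂(3/16)]
  = 0.2434 + 0.4528
  = 0.6962 bits

H(Q|P) = 1.6494 - 0.6962 = 0.9532 bits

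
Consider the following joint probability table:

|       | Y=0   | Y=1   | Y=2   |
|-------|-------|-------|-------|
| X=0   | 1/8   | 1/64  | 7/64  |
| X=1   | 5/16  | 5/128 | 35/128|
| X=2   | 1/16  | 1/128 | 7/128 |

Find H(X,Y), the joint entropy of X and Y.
H(X,Y) = -Σ P(X,Y) log₂ P(X,Y), summed over the non-zero cells:
H(X,Y) = -[(1/8)·log₂(1/8) + (1/64)·log₂(1/64) + (7/64)·log₂(7/64) + (5/16)·log₂(5/16) + (5/128)·log₂(5/128) + (35/128)·log₂(35/128) + (1/16)·log₂(1/16) + (1/128)·log₂(1/128) + (7/128)·log₂(7/128)]
  = 0.3750 + 0.0938 + 0.3492 + 0.5244 + 0.1827 + 0.5115 + 0.2500 + 0.0547 + 0.2293
  = 2.5706 bits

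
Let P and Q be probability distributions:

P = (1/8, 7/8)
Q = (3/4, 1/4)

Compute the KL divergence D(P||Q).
D(P||Q) = Σ P(i) log₂(P(i)/Q(i))
  i=0: (1/8) × log₂((1/8)/(3/4)) = (1/8) × log₂(1/6) = -0.3231
  i=1: (7/8) × log₂((7/8)/(1/4)) = (7/8) × log₂(7/2) = 1.5814
D(P||Q) = -0.3231 + 1.5814
  = 1.2583 bits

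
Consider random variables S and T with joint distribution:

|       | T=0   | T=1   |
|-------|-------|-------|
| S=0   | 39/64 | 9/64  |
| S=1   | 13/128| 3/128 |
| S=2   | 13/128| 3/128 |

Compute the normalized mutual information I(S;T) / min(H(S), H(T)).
Marginal P(S) (row sums):
  P(S=0) = 39/64 + 9/64 = 3/4
  P(S=1) = 13/128 + 3/128 = 1/8
  P(S=2) = 13/128 + 3/128 = 1/8
Marginal P(T) (column sums):
  P(T=0) = 39/64 + 13/128 + 13/128 = 13/16
  P(T=1) = 9/64 + 3/128 + 3/128 = 3/16

H(S) = -[(3/4)·log₂(3/4) + (1/8)·log₂(1/8) + (1/8)·log₂(1/8)]
  = 0.3113 + 0.3750 + 0.3750
  = 1.0613 bits
H(T) = -[(13/16)·log₂(13/16) + (3/16)·log₂(3/16)]
  = 0.2434 + 0.4528
  = 0.6962 bits
H(S,T) = -[(39/64)·log₂(39/64) + (9/64)·log₂(9/64) + (13/128)·log₂(13/128) + (3/128)·log₂(3/128) + (13/128)·log₂(13/128) + (3/128)·log₂(3/128)]
  = 0.4355 + 0.3980 + 0.3351 + 0.1269 + 0.3351 + 0.1269
  = 1.7575 bits

I(S;T) = H(S) + H(T) - H(S,T)
  = 1.0613 + 0.6962 - 1.7575
  = 0.0000 bits

min(H(S), H(T)) = min(1.0613, 0.6962) = 0.6962 bits
Normalized MI = 0.0000 / 0.6962 = 0.0000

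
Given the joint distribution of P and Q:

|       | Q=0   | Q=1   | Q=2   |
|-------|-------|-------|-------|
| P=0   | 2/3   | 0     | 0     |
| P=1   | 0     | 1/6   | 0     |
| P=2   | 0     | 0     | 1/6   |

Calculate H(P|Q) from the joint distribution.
Marginal P(Q) (column sums):
  P(Q=0) = 2/3 + 0 + 0 = 2/3
  P(Q=1) = 0 + 1/6 + 0 = 1/6
  P(Q=2) = 0 + 0 + 1/6 = 1/6

H(P|Q) = -Σ P(P,Q)·log₂ P(P|Q), where P(P|Q) = P(P,Q) / P(Q)
  (cells with P(P,Q) = 0 contribute 0)
  (P=0,Q=0): P(P|Q) = (2/3)/(2/3) = 1;  -(2/3)·log₂(1) = 0.0000
  (P=1,Q=1): P(P|Q) = (1/6)/(1/6) = 1;  -(1/6)·log₂(1) = 0.0000
  (P=2,Q=2): P(P|Q) = (1/6)/(1/6) = 1;  -(1/6)·log₂(1) = 0.0000
H(P|Q) = 0.0000 + 0.0000 + 0.0000
  = 0.0000 bits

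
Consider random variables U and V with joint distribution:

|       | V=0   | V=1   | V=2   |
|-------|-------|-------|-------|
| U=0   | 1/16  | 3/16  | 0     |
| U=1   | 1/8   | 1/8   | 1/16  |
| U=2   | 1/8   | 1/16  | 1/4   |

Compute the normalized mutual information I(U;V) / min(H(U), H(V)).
Marginal P(U) (row sums):
  P(U=0) = 1/16 + 3/16 + 0 = 1/4
  P(U=1) = 1/8 + 1/8 + 1/16 = 5/16
  P(U=2) = 1/8 + 1/16 + 1/4 = 7/16
Marginal P(V) (column sums):
  P(V=0) = 1/16 + 1/8 + 1/8 = 5/16
  P(V=1) = 3/16 + 1/8 + 1/16 = 3/8
  P(V=2) = 0 + 1/16 + 1/4 = 5/16

H(U) = -[(1/4)·log₂(1/4) + (5/16)·log₂(5/16) + (7/16)·log₂(7/16)]
  = 0.5000 + 0.5244 + 0.5218
  = 1.5462 bits
H(V) = -[(5/16)·log₂(5/16) + (3/8)·log₂(3/8) + (5/16)·log₂(5/16)]
  = 0.5244 + 0.5306 + 0.5244
  = 1.5794 bits
H(U,V) = -[(1/16)·log₂(1/16) + (3/16)·log₂(3/16) + (1/8)·log₂(1/8) + (1/8)·log₂(1/8) + (1/16)·log₂(1/16) + (1/8)·log₂(1/8) + (1/16)·log₂(1/16) + (1/4)·log₂(1/4)]
  = 0.2500 + 0.4528 + 0.3750 + 0.3750 + 0.2500 + 0.3750 + 0.2500 + 0.5000
  = 2.8278 bits

I(U;V) = H(U) + H(V) - H(U,V)
  = 1.5462 + 1.5794 - 2.8278
  = 0.2978 bits

min(H(U), H(V)) = min(1.5462, 1.5794) = 1.5462 bits
Normalized MI = 0.2978 / 1.5462 = 0.1926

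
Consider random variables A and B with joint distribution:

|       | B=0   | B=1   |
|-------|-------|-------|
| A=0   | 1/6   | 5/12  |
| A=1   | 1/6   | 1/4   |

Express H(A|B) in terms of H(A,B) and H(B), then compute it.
H(A|B) = H(A,B) - H(B)

Marginal P(B) (column sums):
  P(B=0) = 1/6 + 1/6 = 1/3
  P(B=1) = 5/12 + 1/4 = 2/3

H(A,B) = -[(1/6)·log₂(1/6) + (5/12)·log₂(5/12) + (1/6)·log₂(1/6) + (1/4)·log₂(1/4)]
  = 0.4308 + 0.5263 + 0.4308 + 0.5000
  = 1.8879 bits
H(B) = -[(1/3)·log₂(1/3) + (2/3)·log₂(2/3)]
  = 0.5283 + 0.3900
  = 0.9183 bits

H(A|B) = 1.8879 - 0.9183 = 0.9696 bits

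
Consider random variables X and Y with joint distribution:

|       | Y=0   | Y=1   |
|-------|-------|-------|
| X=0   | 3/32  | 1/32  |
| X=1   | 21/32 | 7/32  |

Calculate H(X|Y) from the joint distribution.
Marginal P(Y) (column sums):
  P(Y=0) = 3/32 + 21/32 = 3/4
  P(Y=1) = 1/32 + 7/32 = 1/4

H(X|Y) = -Σ P(X,Y)·log₂ P(X|Y), where P(X|Y) = P(X,Y) / P(Y)
  (X=0,Y=0): P(X|Y) = (3/32)/(3/4) = 1/8;  -(3/32)·log₂(1/8) = 0.2813
  (X=0,Y=1): P(X|Y) = (1/32)/(1/4) = 1/8;  -(1/32)·log₂(1/8) = 0.0938
  (X=1,Y=0): P(X|Y) = (21/32)/(3/4) = 7/8;  -(21/32)·log₂(7/8) = 0.1264
  (X=1,Y=1): P(X|Y) = (7/32)/(1/4) = 7/8;  -(7/32)·log₂(7/8) = 0.0421
H(X|Y) = 0.2813 + 0.0938 + 0.1264 + 0.0421
  = 0.5436 bits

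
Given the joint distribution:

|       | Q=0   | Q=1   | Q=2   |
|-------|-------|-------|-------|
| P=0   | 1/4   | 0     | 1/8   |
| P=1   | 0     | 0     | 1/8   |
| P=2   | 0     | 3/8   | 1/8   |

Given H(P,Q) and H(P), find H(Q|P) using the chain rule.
From the chain rule: H(P,Q) = H(P) + H(Q|P)
Therefore: H(Q|P) = H(P,Q) - H(P)

H(P,Q) = -[(1/4)·log₂(1/4) + (1/8)·log₂(1/8) + (1/8)·log₂(1/8) + (3/8)·log₂(3/8) + (1/8)·log₂(1/8)]
  = 0.5000 + 0.3750 + 0.3750 + 0.5306 + 0.3750
  = 2.1556 bits
Marginal P(P) (row sums):
  P(P=0) = 1/4 + 0 + 1/8 = 3/8
  P(P=1) = 0 + 0 + 1/8 = 1/8
  P(P=2) = 0 + 3/8 + 1/8 = 1/2
H(P) = -[(3/8)·log₂(3/8) + (1/8)·log₂(1/8) + (1/2)·log₂(1/2)]
  = 0.5306 + 0.3750 + 0.5000
  = 1.4056 bits

H(Q|P) = 2.1556 - 1.4056 = 0.7500 bits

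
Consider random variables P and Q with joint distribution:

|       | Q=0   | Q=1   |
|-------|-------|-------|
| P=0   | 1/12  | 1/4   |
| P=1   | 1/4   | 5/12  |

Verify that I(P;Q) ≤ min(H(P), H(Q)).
Marginal P(P) (row sums):
  P(P=0) = 1/12 + 1/4 = 1/3
  P(P=1) = 1/4 + 5/12 = 2/3
Marginal P(Q) (column sums):
  P(Q=0) = 1/12 + 1/4 = 1/3
  P(Q=1) = 1/4 + 5/12 = 2/3

H(P) = -[(1/3)·log₂(1/3) + (2/3)·log₂(2/3)]
  = 0.5283 + 0.3900
  = 0.9183 bits
H(Q) = -[(1/3)·log₂(1/3) + (2/3)·log₂(2/3)]
  = 0.5283 + 0.3900
  = 0.9183 bits
H(P,Q) = -[(1/12)·log₂(1/12) + (1/4)·log₂(1/4) + (1/4)·log₂(1/4) + (5/12)·log₂(5/12)]
  = 0.2987 + 0.5000 + 0.5000 + 0.5263
  = 1.8250 bits

I(P;Q) = H(P) + H(Q) - H(P,Q)
  = 0.9183 + 0.9183 - 1.8250
  = 0.0116 bits

min(H(P), H(Q)) = min(0.9183, 0.9183) = 0.9183 bits
Since 0.0116 ≤ 0.9183, the bound is satisfied ✓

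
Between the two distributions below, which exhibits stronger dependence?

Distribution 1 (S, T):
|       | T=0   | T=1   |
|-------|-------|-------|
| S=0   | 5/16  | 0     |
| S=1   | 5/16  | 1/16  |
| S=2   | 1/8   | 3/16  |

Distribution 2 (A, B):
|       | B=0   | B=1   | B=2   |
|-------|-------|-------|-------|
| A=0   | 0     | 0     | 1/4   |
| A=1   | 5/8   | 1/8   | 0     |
Distribution 1 (S, T):
Marginal P(S) (row sums):
  P(S=0) = 5/16 + 0 = 5/16
  P(S=1) = 5/16 + 1/16 = 3/8
  P(S=2) = 1/8 + 3/16 = 5/16
Marginal P(T) (column sums):
  P(T=0) = 5/16 + 5/16 + 1/8 = 3/4
  P(T=1) = 0 + 1/16 + 3/16 = 1/4

H(S) = -[(5/16)·log₂(5/16) + (3/8)·log₂(3/8) + (5/16)·log₂(5/16)]
  = 0.5244 + 0.5306 + 0.5244
  = 1.5794 bits
H(T) = -[(3/4)·log₂(3/4) + (1/4)·log₂(1/4)]
  = 0.3113 + 0.5000
  = 0.8113 bits
H(S,T) = -[(5/16)·log₂(5/16) + (5/16)·log₂(5/16) + (1/16)·log₂(1/16) + (1/8)·log₂(1/8) + (3/16)·log₂(3/16)]
  = 0.5244 + 0.5244 + 0.2500 + 0.3750 + 0.4528
  = 2.1266 bits

I(S;T) = H(S) + H(T) - H(S,T)
  = 1.5794 + 0.8113 - 2.1266
  = 0.2641 bits

Distribution 2 (A, B):
Marginal P(A) (row sums):
  P(A=0) = 0 + 0 + 1/4 = 1/4
  P(A=1) = 5/8 + 1/8 + 0 = 3/4
Marginal P(B) (column sums):
  P(B=0) = 0 + 5/8 = 5/8
  P(B=1) = 0 + 1/8 = 1/8
  P(B=2) = 1/4 + 0 = 1/4

H(A) = -[(1/4)·log₂(1/4) + (3/4)·log₂(3/4)]
  = 0.5000 + 0.3113
  = 0.8113 bits
H(B) = -[(5/8)·log₂(5/8) + (1/8)·log₂(1/8) + (1/4)·log₂(1/4)]
  = 0.4238 + 0.3750 + 0.5000
  = 1.2988 bits
H(A,B) = -[(1/4)·log₂(1/4) + (5/8)·log₂(5/8) + (1/8)·log₂(1/8)]
  = 0.5000 + 0.4238 + 0.3750
  = 1.2988 bits

I(A;B) = H(A) + H(B) - H(A,B)
  = 0.8113 + 1.2988 - 1.2988
  = 0.8113 bits

I(A;B) = 0.8113 bits > I(S;T) = 0.2641 bits, so (A, B) has the higher mutual information (stronger dependence).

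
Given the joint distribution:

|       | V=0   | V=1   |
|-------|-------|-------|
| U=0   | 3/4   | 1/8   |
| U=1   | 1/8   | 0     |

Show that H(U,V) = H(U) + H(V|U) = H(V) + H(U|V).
Marginal P(U) (row sums):
  P(U=0) = 3/4 + 1/8 = 7/8
  P(U=1) = 1/8 + 0 = 1/8
Marginal P(V) (column sums):
  P(V=0) = 3/4 + 1/8 = 7/8
  P(V=1) = 1/8 + 0 = 1/8

Decomposition 1: H(U) + H(V|U)
H(U) = -[(7/8)·log₂(7/8) + (1/8)·log₂(1/8)]
  = 0.1686 + 0.3750
  = 0.5436 bits
H(V|U) = -Σ P(U,V)·log₂ P(V|U), where P(V|U) = P(U,V) / P(U)
  (cells with P(U,V) = 0 contribute 0)
  (U=0,V=0): P(V|U) = (3/4)/(7/8) = 6/7;  -(3/4)·log₂(6/7) = 0.1668
  (U=0,V=1): P(V|U) = (1/8)/(7/8) = 1/7;  -(1/8)·log₂(1/7) = 0.3509
  (U=1,V=0): P(V|U) = (1/8)/(1/8) = 1;  -(1/8)·log₂(1) = 0.0000
H(V|U) = 0.1668 + 0.3509 + 0.0000
  = 0.5177 bits
H(U) + H(V|U) = 0.5436 + 0.5177 = 1.0613 bits

Decomposition 2: H(V) + H(U|V)
H(V) = -[(7/8)·log₂(7/8) + (1/8)·log₂(1/8)]
  = 0.1686 + 0.3750
  = 0.5436 bits
H(U|V) = -Σ P(U,V)·log₂ P(U|V), where P(U|V) = P(U,V) / P(V)
  (cells with P(U,V) = 0 contribute 0)
  (U=0,V=0): P(U|V) = (3/4)/(7/8) = 6/7;  -(3/4)·log₂(6/7) = 0.1668
  (U=0,V=1): P(U|V) = (1/8)/(1/8) = 1;  -(1/8)·log₂(1) = 0.0000
  (U=1,V=0): P(U|V) = (1/8)/(7/8) = 1/7;  -(1/8)·log₂(1/7) = 0.3509
H(U|V) = 0.1668 + 0.0000 + 0.3509
  = 0.5177 bits
H(V) + H(U|V) = 0.5436 + 0.5177 = 1.0613 bits

Direct computation of the joint entropy:
H(U,V) = -[(3/4)·log₂(3/4) + (1/8)·log₂(1/8) + (1/8)·log₂(1/8)]
  = 0.3113 + 0.3750 + 0.3750
  = 1.0613 bits

All three agree: H(U,V) = 1.0613 bits ✓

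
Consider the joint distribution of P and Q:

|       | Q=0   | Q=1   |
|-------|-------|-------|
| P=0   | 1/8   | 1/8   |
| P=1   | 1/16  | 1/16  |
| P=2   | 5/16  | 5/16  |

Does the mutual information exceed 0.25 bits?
Marginal P(P) (row sums):
  P(P=0) = 1/8 + 1/8 = 1/4
  P(P=1) = 1/16 + 1/16 = 1/8
  P(P=2) = 5/16 + 5/16 = 5/8
Marginal P(Q) (column sums):
  P(Q=0) = 1/8 + 1/16 + 5/16 = 1/2
  P(Q=1) = 1/8 + 1/16 + 5/16 = 1/2

H(P) = -[(1/4)·log₂(1/4) + (1/8)·log₂(1/8) + (5/8)·log₂(5/8)]
  = 0.5000 + 0.3750 + 0.4238
  = 1.2988 bits
H(Q) = -[(1/2)·log₂(1/2) + (1/2)·log₂(1/2)]
  = 0.5000 + 0.5000
  = 1.0000 bits
H(P,Q) = -[(1/8)·log₂(1/8) + (1/8)·log₂(1/8) + (1/16)·log₂(1/16) + (1/16)·log₂(1/16) + (5/16)·log₂(5/16) + (5/16)·log₂(5/16)]
  = 0.3750 + 0.3750 + 0.2500 + 0.2500 + 0.5244 + 0.5244
  = 2.2988 bits

I(P;Q) = H(P) + H(Q) - H(P,Q)
  = 1.2988 + 1.0000 - 2.2988
  = 0.0000 bits

No. I(P;Q) = 0.0000 bits, which is ≤ 0.25 bits.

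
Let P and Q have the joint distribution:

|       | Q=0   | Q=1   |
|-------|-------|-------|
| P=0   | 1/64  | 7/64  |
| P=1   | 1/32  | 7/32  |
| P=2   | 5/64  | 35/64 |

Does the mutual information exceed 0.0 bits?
Marginal P(P) (row sums):
  P(P=0) = 1/64 + 7/64 = 1/8
  P(P=1) = 1/32 + 7/32 = 1/4
  P(P=2) = 5/64 + 35/64 = 5/8
Marginal P(Q) (column sums):
  P(Q=0) = 1/64 + 1/32 + 5/64 = 1/8
  P(Q=1) = 7/64 + 7/32 + 35/64 = 7/8

H(P) = -[(1/8)·log₂(1/8) + (1/4)·log₂(1/4) + (5/8)·log₂(5/8)]
  = 0.3750 + 0.5000 + 0.4238
  = 1.2988 bits
H(Q) = -[(1/8)·log₂(1/8) + (7/8)·log₂(7/8)]
  = 0.3750 + 0.1686
  = 0.5436 bits
H(P,Q) = -[(1/64)·log₂(1/64) + (7/64)·log₂(7/64) + (1/32)·log₂(1/32) + (7/32)·log₂(7/32) + (5/64)·log₂(5/64) + (35/64)·log₂(35/64)]
  = 0.0938 + 0.3492 + 0.1563 + 0.4796 + 0.2873 + 0.4762
  = 1.8424 bits

I(P;Q) = H(P) + H(Q) - H(P,Q)
  = 1.2988 + 0.5436 - 1.8424
  = 0.0000 bits

No. I(P;Q) = 0.0000 bits, which is ≤ 0.0 bits.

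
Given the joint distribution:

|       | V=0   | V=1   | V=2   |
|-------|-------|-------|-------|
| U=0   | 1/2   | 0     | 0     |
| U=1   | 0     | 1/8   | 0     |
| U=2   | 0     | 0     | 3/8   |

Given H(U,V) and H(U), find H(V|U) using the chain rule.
From the chain rule: H(U,V) = H(U) + H(V|U)
Therefore: H(V|U) = H(U,V) - H(U)

H(U,V) = -[(1/2)·log₂(1/2) + (1/8)·log₂(1/8) + (3/8)·log₂(3/8)]
  = 0.5000 + 0.3750 + 0.5306
  = 1.4056 bits
Marginal P(U) (row sums):
  P(U=0) = 1/2 + 0 + 0 = 1/2
  P(U=1) = 0 + 1/8 + 0 = 1/8
  P(U=2) = 0 + 0 + 3/8 = 3/8
H(U) = -[(1/2)·log₂(1/2) + (1/8)·log₂(1/8) + (3/8)·log₂(3/8)]
  = 0.5000 + 0.3750 + 0.5306
  = 1.4056 bits

H(V|U) = 1.4056 - 1.4056 = 0.0000 bits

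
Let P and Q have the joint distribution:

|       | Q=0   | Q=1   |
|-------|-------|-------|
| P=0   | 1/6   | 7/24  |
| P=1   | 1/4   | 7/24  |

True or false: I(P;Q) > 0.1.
Marginal P(P) (row sums):
  P(P=0) = 1/6 + 7/24 = 11/24
  P(P=1) = 1/4 + 7/24 = 13/24
Marginal P(Q) (column sums):
  P(Q=0) = 1/6 + 1/4 = 5/12
  P(Q=1) = 7/24 + 7/24 = 7/12

H(P) = -[(11/24)·log₂(11/24) + (13/24)·log₂(13/24)]
  = 0.5159 + 0.4791
  = 0.9950 bits
H(Q) = -[(5/12)·log₂(5/12) + (7/12)·log₂(7/12)]
  = 0.5263 + 0.4536
  = 0.9799 bits
H(P,Q) = -[(1/6)·log₂(1/6) + (7/24)·log₂(7/24) + (1/4)·log₂(1/4) + (7/24)·log₂(7/24)]
  = 0.4308 + 0.5185 + 0.5000 + 0.5185
  = 1.9678 bits

I(P;Q) = H(P) + H(Q) - H(P,Q)
  = 0.9950 + 0.9799 - 1.9678
  = 0.0071 bits

False. I(P;Q) = 0.0071 bits, which is ≤ 0.1 bits.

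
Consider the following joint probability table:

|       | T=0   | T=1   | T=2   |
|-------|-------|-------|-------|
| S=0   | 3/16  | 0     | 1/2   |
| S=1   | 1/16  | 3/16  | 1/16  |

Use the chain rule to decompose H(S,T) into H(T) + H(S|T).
By the chain rule: H(S,T) = H(T) + H(S|T)

Marginal P(T) (column sums):
  P(T=0) = 3/16 + 1/16 = 1/4
  P(T=1) = 0 + 3/16 = 3/16
  P(T=2) = 1/2 + 1/16 = 9/16
H(T) = -[(1/4)·log₂(1/4) + (3/16)·log₂(3/16) + (9/16)·log₂(9/16)]
  = 0.5000 + 0.4528 + 0.4669
  = 1.4197 bits
H(S|T) = -Σ P(S,T)·log₂ P(S|T), where P(S|T) = P(S,T) / P(T)
  (cells with P(S,T) = 0 contribute 0)
  (S=0,T=0): P(S|T) = (3/16)/(1/4) = 3/4;  -(3/16)·log₂(3/4) = 0.0778
  (S=0,T=2): P(S|T) = (1/2)/(9/16) = 8/9;  -(1/2)·log₂(8/9) = 0.0850
  (S=1,T=0): P(S|T) = (1/16)/(1/4) = 1/4;  -(1/16)·log₂(1/4) = 0.1250
  (S=1,T=1): P(S|T) = (3/16)/(3/16) = 1;  -(3/16)·log₂(1) = 0.0000
  (S=1,T=2): P(S|T) = (1/16)/(9/16) = 1/9;  -(1/16)·log₂(1/9) = 0.1981
H(S|T) = 0.0778 + 0.0850 + 0.1250 + 0.0000 + 0.1981
  = 0.4859 bits

H(S,T) = H(T) + H(S|T) = 1.4197 + 0.4859 = 1.9056 bits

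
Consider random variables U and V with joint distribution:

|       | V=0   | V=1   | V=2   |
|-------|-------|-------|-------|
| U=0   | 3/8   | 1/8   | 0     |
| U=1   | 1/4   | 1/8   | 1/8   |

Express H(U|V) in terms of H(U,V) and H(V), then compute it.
H(U|V) = H(U,V) - H(V)

Marginal P(V) (column sums):
  P(V=0) = 3/8 + 1/4 = 5/8
  P(V=1) = 1/8 + 1/8 = 1/4
  P(V=2) = 0 + 1/8 = 1/8

H(U,V) = -[(3/8)·log₂(3/8) + (1/8)·log₂(1/8) + (1/4)·log₂(1/4) + (1/8)·log₂(1/8) + (1/8)·log₂(1/8)]
  = 0.5306 + 0.3750 + 0.5000 + 0.3750 + 0.3750
  = 2.1556 bits
H(V) = -[(5/8)·log₂(5/8) + (1/4)·log₂(1/4) + (1/8)·log₂(1/8)]
  = 0.4238 + 0.5000 + 0.3750
  = 1.2988 bits

H(U|V) = 2.1556 - 1.2988 = 0.8568 bits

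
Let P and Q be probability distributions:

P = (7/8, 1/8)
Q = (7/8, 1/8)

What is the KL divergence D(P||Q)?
D(P||Q) = Σ P(i) log₂(P(i)/Q(i))
  i=0: (7/8) × log₂((7/8)/(7/8)) = (7/8) × log₂(1) = 0.0000
  i=1: (1/8) × log₂((1/8)/(1/8)) = (1/8) × log₂(1) = 0.0000
D(P||Q) = 0.0000 + 0.0000
  = 0.0000 bits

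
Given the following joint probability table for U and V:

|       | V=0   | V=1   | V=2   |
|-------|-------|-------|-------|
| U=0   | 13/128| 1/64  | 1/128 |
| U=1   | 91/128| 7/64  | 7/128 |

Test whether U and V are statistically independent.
Marginal P(U) (row sums):
  P(U=0) = 13/128 + 1/64 + 1/128 = 1/8
  P(U=1) = 91/128 + 7/64 + 7/128 = 7/8
Marginal P(V) (column sums):
  P(V=0) = 13/128 + 91/128 = 13/16
  P(V=1) = 1/64 + 7/64 = 1/8
  P(V=2) = 1/128 + 7/128 = 1/16

U and V are independent iff P(U=i,V=j) = P(U=i)·P(V=j) for every cell.
  P(U=0)·P(V=0) = 1/8 × 13/16 = 13/128 = P(U=0,V=0) ✓
  P(U=0)·P(V=1) = 1/8 × 1/8 = 1/64 = P(U=0,V=1) ✓
  P(U=0)·P(V=2) = 1/8 × 1/16 = 1/128 = P(U=0,V=2) ✓
  P(U=1)·P(V=0) = 7/8 × 13/16 = 91/128 = P(U=1,V=0) ✓
  P(U=1)·P(V=1) = 7/8 × 1/8 = 7/64 = P(U=1,V=1) ✓
  P(U=1)·P(V=2) = 7/8 × 1/16 = 7/128 = P(U=1,V=2) ✓

Yes, U and V are independent: every cell factors, so I(U;V) = 0 bits.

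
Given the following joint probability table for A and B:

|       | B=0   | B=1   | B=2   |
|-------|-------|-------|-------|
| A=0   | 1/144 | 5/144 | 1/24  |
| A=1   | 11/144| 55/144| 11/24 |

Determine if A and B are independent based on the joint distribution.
Marginal P(A) (row sums):
  P(A=0) = 1/144 + 5/144 + 1/24 = 1/12
  P(A=1) = 11/144 + 55/144 + 11/24 = 11/12
Marginal P(B) (column sums):
  P(B=0) = 1/144 + 11/144 = 1/12
  P(B=1) = 5/144 + 55/144 = 5/12
  P(B=2) = 1/24 + 11/24 = 1/2

A and B are independent iff P(A=i,B=j) = P(A=i)·P(B=j) for every cell.
  P(A=0)·P(B=0) = 1/12 × 1/12 = 1/144 = P(A=0,B=0) ✓
  P(A=0)·P(B=1) = 1/12 × 5/12 = 5/144 = P(A=0,B=1) ✓
  P(A=0)·P(B=2) = 1/12 × 1/2 = 1/24 = P(A=0,B=2) ✓
  P(A=1)·P(B=0) = 11/12 × 1/12 = 11/144 = P(A=1,B=0) ✓
  P(A=1)·P(B=1) = 11/12 × 5/12 = 55/144 = P(A=1,B=1) ✓
  P(A=1)·P(B=2) = 11/12 × 1/2 = 11/24 = P(A=1,B=2) ✓

Yes, A and B are independent: every cell factors, so I(A;B) = 0 bits.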